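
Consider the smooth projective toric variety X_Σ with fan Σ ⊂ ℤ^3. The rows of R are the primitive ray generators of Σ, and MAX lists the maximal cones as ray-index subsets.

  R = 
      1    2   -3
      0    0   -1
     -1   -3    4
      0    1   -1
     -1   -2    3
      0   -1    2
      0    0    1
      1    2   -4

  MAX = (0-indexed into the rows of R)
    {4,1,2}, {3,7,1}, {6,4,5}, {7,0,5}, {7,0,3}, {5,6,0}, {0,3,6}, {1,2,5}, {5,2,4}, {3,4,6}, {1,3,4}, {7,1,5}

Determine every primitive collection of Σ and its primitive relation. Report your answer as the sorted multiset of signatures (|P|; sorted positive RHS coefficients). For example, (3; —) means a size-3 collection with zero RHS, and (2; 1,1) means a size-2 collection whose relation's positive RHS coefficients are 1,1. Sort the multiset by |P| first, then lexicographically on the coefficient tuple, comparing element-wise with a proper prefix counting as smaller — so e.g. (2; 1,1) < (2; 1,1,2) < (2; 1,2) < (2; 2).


The 11 primitive collections of Σ (r=8, n=3):

  P={0,4}:  v_{0} + v_{4} = 0 — sig = (2; —)
  P={1,6}:  v_{1} + v_{6} = 0 — sig = (2; —)
  P={0,1}:  v_{0} + v_{1} = v_{7} — sig = (2; 1)
  P={2,3}:  v_{2} + v_{3} = v_{4} — sig = (2; 1)
  P={3,5}:  v_{3} + v_{5} = v_{6} — sig = (2; 1)
  P={4,7}:  v_{4} + v_{7} = v_{1} — sig = (2; 1)
  P={6,7}:  v_{6} + v_{7} = v_{0} — sig = (2; 1)
  P={0,2}:  v_{0} + v_{2} = v_{1} + v_{5} — sig = (2; 1,1)
  P={2,6}:  v_{2} + v_{6} = v_{4} + v_{5} — sig = (2; 1,1)
  P={2,7}:  v_{2} + v_{7} = 2·v_{1} + v_{5} — sig = (2; 1,2)
  P={1,4,5}:  v_{1} + v_{4} + v_{5} = v_{2} — sig = (3; 1)

Hence PRS(X_Σ) =
    (2; —)
    (2; —)
    (2; 1)
    (2; 1)
    (2; 1)
    (2; 1)
    (2; 1)
    (2; 1,1)
    (2; 1,1)
    (2; 1,2)
    (3; 1)


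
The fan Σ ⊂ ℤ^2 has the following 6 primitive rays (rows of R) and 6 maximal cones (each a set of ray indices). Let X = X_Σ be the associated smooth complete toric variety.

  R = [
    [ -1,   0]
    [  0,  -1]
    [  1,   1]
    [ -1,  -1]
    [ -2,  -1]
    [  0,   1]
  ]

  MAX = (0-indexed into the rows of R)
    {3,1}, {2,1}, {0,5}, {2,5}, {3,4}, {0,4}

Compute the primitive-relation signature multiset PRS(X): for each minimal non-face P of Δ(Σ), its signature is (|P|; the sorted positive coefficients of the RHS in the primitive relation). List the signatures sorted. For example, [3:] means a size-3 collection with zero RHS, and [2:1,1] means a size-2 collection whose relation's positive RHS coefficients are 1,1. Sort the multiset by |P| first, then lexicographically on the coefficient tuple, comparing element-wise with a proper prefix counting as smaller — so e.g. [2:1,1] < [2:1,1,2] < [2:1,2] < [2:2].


The 9 primitive collections of Σ (r=6, n=2):

  {1,5}:  v_{1} + v_{5} = 0  ⟹  sig = [2:]
  {2,3}:  v_{2} + v_{3} = 0  ⟹  sig = [2:]
  {0,1}:  v_{0} + v_{1} = v_{3}  ⟹  sig = [2:1]
  {0,2}:  v_{0} + v_{2} = v_{5}  ⟹  sig = [2:1]
  {0,3}:  v_{0} + v_{3} = v_{4}  ⟹  sig = [2:1]
  {2,4}:  v_{2} + v_{4} = v_{0}  ⟹  sig = [2:1]
  {3,5}:  v_{3} + v_{5} = v_{0}  ⟹  sig = [2:1]
  {1,4}:  v_{1} + v_{4} = 2·v_{3}  ⟹  sig = [2:2]
  {4,5}:  v_{4} + v_{5} = 2·v_{0}  ⟹  sig = [2:2]

so the primitive-relation signature multiset is
    |P|=2: 9 collections, coeffs (), (), (1), (1), (1), (1), (1), (2), (2)


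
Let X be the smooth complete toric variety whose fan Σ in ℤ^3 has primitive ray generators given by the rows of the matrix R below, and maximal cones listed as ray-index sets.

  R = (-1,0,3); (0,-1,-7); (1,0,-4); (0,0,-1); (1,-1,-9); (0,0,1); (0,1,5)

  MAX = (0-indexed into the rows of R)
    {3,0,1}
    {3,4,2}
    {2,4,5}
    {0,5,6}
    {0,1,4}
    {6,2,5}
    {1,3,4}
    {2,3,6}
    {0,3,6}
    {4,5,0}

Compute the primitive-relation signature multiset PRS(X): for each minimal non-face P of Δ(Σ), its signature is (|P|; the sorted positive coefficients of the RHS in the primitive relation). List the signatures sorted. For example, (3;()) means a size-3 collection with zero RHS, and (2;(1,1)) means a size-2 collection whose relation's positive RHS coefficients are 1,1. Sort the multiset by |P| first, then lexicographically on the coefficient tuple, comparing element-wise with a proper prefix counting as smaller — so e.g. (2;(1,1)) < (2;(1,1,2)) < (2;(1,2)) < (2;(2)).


Σ has 7 primitive collections:

  P = {3,5}:  v_{3} + v_{5} = 0  ⟹  sig = (2;())
  P = {0,2}:  v_{0} + v_{2} = v_{3}  ⟹  sig = (2;(1))
  P = {4,6}:  v_{4} + v_{6} = v_{2}  ⟹  sig = (2;(1))
  P = {1,5}:  v_{1} + v_{5} = v_{0} + v_{4}  ⟹  sig = (2;(1,1))
  P = {1,2}:  v_{1} + v_{2} = 2·v_{3} + v_{4}  ⟹  sig = (2;(1,2))
  P = {1,6}:  v_{1} + v_{6} = 2·v_{3}  ⟹  sig = (2;(2))
  P = {0,3,4}:  v_{0} + v_{3} + v_{4} = v_{1}  ⟹  sig = (3;(1))

Sorted signature multiset PRS(X):
    |P|=2: 6 collections, coeffs (), (1), (1), (1,1), (1,2), (2)
    |P|=3: 1 collection, coeffs (1)


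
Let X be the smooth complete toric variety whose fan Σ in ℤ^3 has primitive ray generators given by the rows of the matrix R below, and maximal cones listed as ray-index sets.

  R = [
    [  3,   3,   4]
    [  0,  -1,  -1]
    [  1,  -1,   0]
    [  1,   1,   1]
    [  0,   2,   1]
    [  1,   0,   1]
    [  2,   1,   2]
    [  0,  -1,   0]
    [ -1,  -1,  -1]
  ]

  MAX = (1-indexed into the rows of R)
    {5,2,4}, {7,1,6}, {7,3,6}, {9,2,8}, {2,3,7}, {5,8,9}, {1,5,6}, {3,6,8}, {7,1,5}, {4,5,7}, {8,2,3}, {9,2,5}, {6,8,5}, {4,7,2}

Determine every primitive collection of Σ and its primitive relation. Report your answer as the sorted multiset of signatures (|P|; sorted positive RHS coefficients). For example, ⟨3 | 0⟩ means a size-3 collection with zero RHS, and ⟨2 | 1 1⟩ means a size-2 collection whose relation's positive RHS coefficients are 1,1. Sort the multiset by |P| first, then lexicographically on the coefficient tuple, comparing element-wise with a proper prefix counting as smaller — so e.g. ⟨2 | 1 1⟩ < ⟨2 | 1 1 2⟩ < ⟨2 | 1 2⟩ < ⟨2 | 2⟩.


Minimal non-faces — 18 found among 9 rays, 14 max cones:

  P={4,9}:  v_{4} + v_{9} = 0 ; sig = ⟨2 | 0⟩
  P={2,6}:  v_{2} + v_{6} = v_{3} ; sig = ⟨2 | 1⟩
  P={3,5}:  v_{3} + v_{5} = v_{4} ; sig = ⟨2 | 1⟩
  P={4,6}:  v_{4} + v_{6} = v_{7} ; sig = ⟨2 | 1⟩
  P={4,8}:  v_{4} + v_{8} = v_{6} ; sig = ⟨2 | 1⟩
  P={6,9}:  v_{6} + v_{9} = v_{8} ; sig = ⟨2 | 1⟩
  P={7,9}:  v_{7} + v_{9} = v_{6} ; sig = ⟨2 | 1⟩
  P={1,2}:  v_{1} + v_{2} = v_{4} + v_{7} ; sig = ⟨2 | 1 1⟩
  P={3,4}:  v_{3} + v_{4} = v_{2} + v_{7} ; sig = ⟨2 | 1 1⟩
  P={3,9}:  v_{3} + v_{9} = v_{2} + v_{8} ; sig = ⟨2 | 1 1⟩
  P={1,4}:  v_{1} + v_{4} = v_{5} + 2·v_{7} ; sig = ⟨2 | 1 2⟩
  P={1,9}:  v_{1} + v_{9} = v_{5} + 2·v_{6} ; sig = ⟨2 | 1 2⟩
  P={1,8}:  v_{1} + v_{8} = v_{5} + 3·v_{6} ; sig = ⟨2 | 1 3⟩
  P={1,3}:  v_{1} + v_{3} = 2·v_{7} ; sig = ⟨2 | 2⟩
  P={7,8}:  v_{7} + v_{8} = 2·v_{6} ; sig = ⟨2 | 2⟩
  P={2,5,8}:  v_{2} + v_{5} + v_{8} = 0 ; sig = ⟨3 | 0⟩
  P={5,6,7}:  v_{5} + v_{6} + v_{7} = v_{1} ; sig = ⟨3 | 1⟩
  P={2,5,7}:  v_{2} + v_{5} + v_{7} = 2·v_{4} ; sig = ⟨3 | 2⟩

Hence PRS(X_Σ) =
    |P|=2: 15 collections, coeffs (), (1), (1), (1), (1), (1), (1), (1,1), (1,1), (1,1), (1,2), (1,2), (1,3), (2), (2)
    |P|=3: 3 collections, coeffs (), (1), (2)


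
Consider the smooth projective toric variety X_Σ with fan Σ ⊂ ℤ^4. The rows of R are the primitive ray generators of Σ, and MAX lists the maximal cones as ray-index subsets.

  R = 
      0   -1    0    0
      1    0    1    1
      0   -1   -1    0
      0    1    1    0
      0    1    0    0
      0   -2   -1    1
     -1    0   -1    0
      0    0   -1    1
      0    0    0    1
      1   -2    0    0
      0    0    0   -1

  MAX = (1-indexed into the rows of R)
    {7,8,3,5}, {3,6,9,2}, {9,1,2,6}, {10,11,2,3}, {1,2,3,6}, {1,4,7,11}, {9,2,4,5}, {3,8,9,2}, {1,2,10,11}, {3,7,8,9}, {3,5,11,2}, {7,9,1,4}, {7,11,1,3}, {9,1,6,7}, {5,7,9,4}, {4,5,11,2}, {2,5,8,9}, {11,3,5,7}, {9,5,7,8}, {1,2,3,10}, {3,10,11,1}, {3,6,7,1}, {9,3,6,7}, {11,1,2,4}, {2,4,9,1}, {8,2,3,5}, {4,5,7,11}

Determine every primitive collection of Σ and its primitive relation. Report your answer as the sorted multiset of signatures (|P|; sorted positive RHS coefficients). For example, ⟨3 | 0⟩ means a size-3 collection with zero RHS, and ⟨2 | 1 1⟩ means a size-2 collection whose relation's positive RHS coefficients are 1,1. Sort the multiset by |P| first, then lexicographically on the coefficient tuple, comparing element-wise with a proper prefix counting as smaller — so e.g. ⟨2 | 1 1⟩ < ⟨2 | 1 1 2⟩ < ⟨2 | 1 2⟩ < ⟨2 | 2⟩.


Δ(Σ) — 11 vertices, 20 min non-faces:

  {1,5}:  v_{1} + v_{5} = 0  →  sig = ⟨2 | 0⟩
  {3,4}:  v_{3} + v_{4} = 0  →  sig = ⟨2 | 0⟩
  {9,11}:  v_{9} + v_{11} = 0  →  sig = ⟨2 | 0⟩
  {2,7}:  v_{2} + v_{7} = v_{9}  →  sig = ⟨2 | 1⟩
  {1,8}:  v_{1} + v_{8} = v_{3} + v_{9}  →  sig = ⟨2 | 1 1⟩
  {4,6}:  v_{4} + v_{6} = v_{1} + v_{9}  →  sig = ⟨2 | 1 1⟩
  {4,8}:  v_{4} + v_{8} = v_{5} + v_{9}  →  sig = ⟨2 | 1 1⟩
  {5,6}:  v_{5} + v_{6} = v_{3} + v_{9}  →  sig = ⟨2 | 1 1⟩
  {6,11}:  v_{6} + v_{11} = v_{1} + v_{3}  →  sig = ⟨2 | 1 1⟩
  {7,10}:  v_{7} + v_{10} = v_{1} + v_{3}  →  sig = ⟨2 | 1 1⟩
  {8,11}:  v_{8} + v_{11} = v_{3} + v_{5}  →  sig = ⟨2 | 1 1⟩
  {4,10}:  v_{4} + v_{10} = v_{1} + v_{2} + v_{11}  →  sig = ⟨2 | 1 1 1⟩
  {5,10}:  v_{5} + v_{10} = v_{2} + v_{3} + v_{11}  →  sig = ⟨2 | 1 1 1⟩
  {9,10}:  v_{9} + v_{10} = v_{1} + v_{2} + v_{3}  →  sig = ⟨2 | 1 1 1⟩
  {8,10}:  v_{8} + v_{10} = v_{2} + 2·v_{3}  →  sig = ⟨2 | 1 2⟩
  {6,10}:  v_{6} + v_{10} = 2·v_{1} + v_{2} + 2·v_{3}  →  sig = ⟨2 | 1 2 2⟩
  {6,8}:  v_{6} + v_{8} = 2·v_{3} + 2·v_{9}  →  sig = ⟨2 | 2 2⟩
  {1,3,9}:  v_{1} + v_{3} + v_{9} = v_{6}  →  sig = ⟨3 | 1⟩
  {3,5,9}:  v_{3} + v_{5} + v_{9} = v_{8}  →  sig = ⟨3 | 1⟩
  {1,2,3,11}:  v_{1} + v_{2} + v_{3} + v_{11} = v_{10}  →  sig = ⟨4 | 1⟩

so the primitive-relation signature multiset is
{ ⟨2 | 0⟩ ×3,  ⟨2 | 1⟩,  ⟨2 | 1 1⟩ ×7,  ⟨2 | 1 1 1⟩ ×3,  ⟨2 | 1 2⟩,  ⟨2 | 1 2 2⟩,  ⟨2 | 2 2⟩,  ⟨3 | 1⟩ ×2,  ⟨4 | 1⟩ }


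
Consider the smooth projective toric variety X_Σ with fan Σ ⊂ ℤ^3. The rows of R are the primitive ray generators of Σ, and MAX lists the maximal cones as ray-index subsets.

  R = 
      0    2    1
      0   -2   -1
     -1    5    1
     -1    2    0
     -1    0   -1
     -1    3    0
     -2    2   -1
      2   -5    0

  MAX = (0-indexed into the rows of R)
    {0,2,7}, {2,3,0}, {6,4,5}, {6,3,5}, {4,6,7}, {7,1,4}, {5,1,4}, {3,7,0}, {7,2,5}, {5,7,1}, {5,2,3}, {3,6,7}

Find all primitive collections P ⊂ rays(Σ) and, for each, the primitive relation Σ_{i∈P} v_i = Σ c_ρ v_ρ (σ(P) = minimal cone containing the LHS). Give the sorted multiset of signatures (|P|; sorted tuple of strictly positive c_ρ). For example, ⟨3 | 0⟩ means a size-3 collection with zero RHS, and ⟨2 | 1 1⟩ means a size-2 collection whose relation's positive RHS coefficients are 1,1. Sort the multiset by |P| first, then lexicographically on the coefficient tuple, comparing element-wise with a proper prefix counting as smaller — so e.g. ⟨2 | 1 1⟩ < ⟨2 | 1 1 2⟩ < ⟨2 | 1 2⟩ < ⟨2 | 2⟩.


Σ has 14 primitive collections:

  P={0,1}:  v_{0} + v_{1} = 0  so sig = ⟨2 | 0⟩
  P={0,4}:  v_{0} + v_{4} = v_{3}  so sig = ⟨2 | 1⟩
  P={0,5}:  v_{0} + v_{5} = v_{2}  so sig = ⟨2 | 1⟩
  P={1,2}:  v_{1} + v_{2} = v_{5}  so sig = ⟨2 | 1⟩
  P={1,3}:  v_{1} + v_{3} = v_{4}  so sig = ⟨2 | 1⟩
  P={3,4}:  v_{3} + v_{4} = v_{6}  so sig = ⟨2 | 1⟩
  P={2,4}:  v_{2} + v_{4} = v_{3} + v_{5}  so sig = ⟨2 | 1 1⟩
  P={2,6}:  v_{2} + v_{6} = 2·v_{3} + v_{5}  so sig = ⟨2 | 1 2⟩
  P={0,6}:  v_{0} + v_{6} = 2·v_{3}  so sig = ⟨2 | 2⟩
  P={1,6}:  v_{1} + v_{6} = 2·v_{4}  so sig = ⟨2 | 2⟩
  P={3,5,7}:  v_{3} + v_{5} + v_{7} = 0  so sig = ⟨3 | 0⟩
  P={2,3,7}:  v_{2} + v_{3} + v_{7} = v_{0}  so sig = ⟨3 | 1⟩
  P={4,5,7}:  v_{4} + v_{5} + v_{7} = v_{1}  so sig = ⟨3 | 1⟩
  P={5,6,7}:  v_{5} + v_{6} + v_{7} = v_{4}  so sig = ⟨3 | 1⟩

Signatures (|P|; sorted positive RHS coefficients), sorted:
    |P|=2: 10 collections, coeffs (), (1), (1), (1), (1), (1), (1,1), (1,2), (2), (2)
    |P|=3: 4 collections, coeffs (), (1), (1), (1)


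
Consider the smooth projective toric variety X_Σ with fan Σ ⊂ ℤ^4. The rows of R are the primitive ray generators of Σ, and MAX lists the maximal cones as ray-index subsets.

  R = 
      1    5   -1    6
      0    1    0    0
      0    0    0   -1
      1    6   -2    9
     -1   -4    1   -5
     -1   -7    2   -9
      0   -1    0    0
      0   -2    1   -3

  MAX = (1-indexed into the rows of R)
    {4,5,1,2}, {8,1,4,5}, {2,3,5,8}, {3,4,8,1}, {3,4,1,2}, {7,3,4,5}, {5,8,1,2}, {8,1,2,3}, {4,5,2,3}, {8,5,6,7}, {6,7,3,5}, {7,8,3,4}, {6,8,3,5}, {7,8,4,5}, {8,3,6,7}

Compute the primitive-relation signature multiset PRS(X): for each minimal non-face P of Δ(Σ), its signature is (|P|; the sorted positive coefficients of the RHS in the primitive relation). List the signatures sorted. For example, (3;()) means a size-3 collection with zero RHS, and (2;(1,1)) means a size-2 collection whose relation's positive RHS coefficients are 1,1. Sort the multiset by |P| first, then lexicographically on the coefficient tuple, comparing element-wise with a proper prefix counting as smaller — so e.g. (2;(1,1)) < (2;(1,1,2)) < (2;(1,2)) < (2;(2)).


Δ(Σ) — 8 vertices, 9 min non-faces:

  • {2,7}:  v_{2} + v_{7} = 0  →  sig = (2;())
  • {1,6}:  v_{1} + v_{6} = v_{8}  →  sig = (2;(1))
  • {4,6}:  v_{4} + v_{6} = v_{7}  →  sig = (2;(1))
  • {1,7}:  v_{1} + v_{7} = v_{4} + v_{8}  →  sig = (2;(1,1))
  • {2,6}:  v_{2} + v_{6} = v_{3} + v_{5} + v_{8}  →  sig = (2;(1,1,1))
  • {1,3,5}:  v_{1} + v_{3} + v_{5} = v_{2}  →  sig = (3;(1))
  • {2,4,8}:  v_{2} + v_{4} + v_{8} = v_{1}  →  sig = (3;(1))
  • {3,4,5,8}:  v_{3} + v_{4} + v_{5} + v_{8} = 0  →  sig = (4;())
  • {3,5,7,8}:  v_{3} + v_{5} + v_{7} + v_{8} = v_{6}  →  sig = (4;(1))

Signatures (|P|; sorted positive RHS coefficients), sorted:
[(2;()), (2;(1)), (2;(1)), (2;(1,1)), (2;(1,1,1)), (3;(1)), (3;(1)), (4;()), (4;(1))]


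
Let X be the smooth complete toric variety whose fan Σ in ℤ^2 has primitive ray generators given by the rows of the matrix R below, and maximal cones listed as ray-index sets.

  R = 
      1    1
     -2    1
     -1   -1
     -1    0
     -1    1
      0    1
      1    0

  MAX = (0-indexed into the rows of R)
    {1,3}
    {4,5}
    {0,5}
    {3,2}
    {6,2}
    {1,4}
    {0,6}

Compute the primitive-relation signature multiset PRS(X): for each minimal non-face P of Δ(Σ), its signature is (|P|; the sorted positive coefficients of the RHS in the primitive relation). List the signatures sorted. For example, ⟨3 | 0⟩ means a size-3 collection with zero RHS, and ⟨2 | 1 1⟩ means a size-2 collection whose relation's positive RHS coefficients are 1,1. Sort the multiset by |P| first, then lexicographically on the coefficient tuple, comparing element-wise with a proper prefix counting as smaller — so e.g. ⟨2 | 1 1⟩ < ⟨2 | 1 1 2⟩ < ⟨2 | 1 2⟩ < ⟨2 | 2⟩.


|primitive collections| = 14. Relations:

  {0,2}:  v_{0} + v_{2} = 0  ⇒ sig = ⟨2 | 0⟩
  {3,6}:  v_{3} + v_{6} = 0  ⇒ sig = ⟨2 | 0⟩
  {0,3}:  v_{0} + v_{3} = v_{5}  ⇒ sig = ⟨2 | 1⟩
  {1,6}:  v_{1} + v_{6} = v_{4}  ⇒ sig = ⟨2 | 1⟩
  {2,5}:  v_{2} + v_{5} = v_{3}  ⇒ sig = ⟨2 | 1⟩
  {3,4}:  v_{3} + v_{4} = v_{1}  ⇒ sig = ⟨2 | 1⟩
  {3,5}:  v_{3} + v_{5} = v_{4}  ⇒ sig = ⟨2 | 1⟩
  {4,6}:  v_{4} + v_{6} = v_{5}  ⇒ sig = ⟨2 | 1⟩
  {5,6}:  v_{5} + v_{6} = v_{0}  ⇒ sig = ⟨2 | 1⟩
  {0,1}:  v_{0} + v_{1} = v_{4} + v_{5}  ⇒ sig = ⟨2 | 1 1⟩
  {0,4}:  v_{0} + v_{4} = 2·v_{5}  ⇒ sig = ⟨2 | 2⟩
  {1,5}:  v_{1} + v_{5} = 2·v_{4}  ⇒ sig = ⟨2 | 2⟩
  {2,4}:  v_{2} + v_{4} = 2·v_{3}  ⇒ sig = ⟨2 | 2⟩
  {1,2}:  v_{1} + v_{2} = 3·v_{3}  ⇒ sig = ⟨2 | 3⟩

Signatures (|P|; sorted positive RHS coefficients), sorted:
    ⟨2 | 0⟩
    ⟨2 | 0⟩
    ⟨2 | 1⟩
    ⟨2 | 1⟩
    ⟨2 | 1⟩
    ⟨2 | 1⟩
    ⟨2 | 1⟩
    ⟨2 | 1⟩
    ⟨2 | 1⟩
    ⟨2 | 1 1⟩
    ⟨2 | 2⟩
    ⟨2 | 2⟩
    ⟨2 | 2⟩
    ⟨2 | 3⟩


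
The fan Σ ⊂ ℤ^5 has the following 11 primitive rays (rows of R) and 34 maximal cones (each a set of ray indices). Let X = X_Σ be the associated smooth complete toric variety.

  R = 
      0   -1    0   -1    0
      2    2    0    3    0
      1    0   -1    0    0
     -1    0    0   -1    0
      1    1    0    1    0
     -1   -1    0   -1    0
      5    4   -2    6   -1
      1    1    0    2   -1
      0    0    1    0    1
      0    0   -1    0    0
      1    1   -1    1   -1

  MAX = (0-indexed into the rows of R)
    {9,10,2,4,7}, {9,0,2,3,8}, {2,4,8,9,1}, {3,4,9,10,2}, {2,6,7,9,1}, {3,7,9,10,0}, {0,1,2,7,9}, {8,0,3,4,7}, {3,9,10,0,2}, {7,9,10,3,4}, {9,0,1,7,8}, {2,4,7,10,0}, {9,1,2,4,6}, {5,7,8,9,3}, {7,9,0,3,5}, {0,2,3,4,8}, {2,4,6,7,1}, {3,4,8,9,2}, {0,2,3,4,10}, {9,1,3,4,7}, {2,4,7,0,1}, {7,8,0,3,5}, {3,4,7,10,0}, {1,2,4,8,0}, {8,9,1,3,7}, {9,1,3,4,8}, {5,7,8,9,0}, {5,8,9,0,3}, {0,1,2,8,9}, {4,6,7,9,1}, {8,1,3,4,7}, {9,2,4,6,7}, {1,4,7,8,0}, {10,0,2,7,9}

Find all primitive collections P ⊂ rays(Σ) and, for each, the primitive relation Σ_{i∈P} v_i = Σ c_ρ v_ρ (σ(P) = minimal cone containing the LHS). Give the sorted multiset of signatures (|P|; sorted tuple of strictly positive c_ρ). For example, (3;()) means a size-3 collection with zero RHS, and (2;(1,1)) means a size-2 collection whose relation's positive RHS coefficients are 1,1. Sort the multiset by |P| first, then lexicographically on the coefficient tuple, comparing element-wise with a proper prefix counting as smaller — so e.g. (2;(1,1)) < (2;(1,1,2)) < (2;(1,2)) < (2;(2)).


|primitive collections| = 19. Relations:

  P = {4,5}:  v_{4} + v_{5} = 0 — sig = (2;())
  P = {8,10}:  v_{8} + v_{10} = v_{4} — sig = (2;(1))
  P = {2,5}:  v_{2} + v_{5} = v_{0} + v_{9} — sig = (2;(1,1))
  P = {1,5}:  v_{1} + v_{5} = v_{7} + v_{8} + v_{9} — sig = (2;(1,1,1))
  P = {5,6}:  v_{5} + v_{6} = v_{1} + v_{2} + v_{7} + v_{9} — sig = (2;(1,1,1,1))
  P = {5,10}:  v_{5} + v_{10} = v_{0} + v_{3} + v_{7} + v_{9} — sig = (2;(1,1,1,1))
  P = {0,6}:  v_{0} + v_{6} = v_{1} + 2·v_{2} + v_{7} — sig = (2;(1,1,2))
  P = {1,10}:  v_{1} + v_{10} = 2·v_{4} + v_{7} + v_{9} — sig = (2;(1,1,2))
  P = {6,8}:  v_{6} + v_{8} = 2·v_{1} + v_{2} — sig = (2;(1,2))
  P = {6,10}:  v_{6} + v_{10} = v_{2} + 3·v_{4} + 2·v_{7} + 2·v_{9} — sig = (2;(1,2,2,3))
  P = {3,6}:  v_{3} + v_{6} = 3·v_{4} + v_{7} + 2·v_{9} — sig = (2;(1,2,3))
  P = {0,1,3}:  v_{0} + v_{1} + v_{3} = v_{4} — sig = (3;(1))
  P = {0,4,9}:  v_{0} + v_{4} + v_{9} = v_{2} — sig = (3;(1))
  P = {2,3,7}:  v_{2} + v_{3} + v_{7} = v_{10} — sig = (3;(1))
  P = {2,7,8}:  v_{2} + v_{7} + v_{8} = v_{0} + v_{1} — sig = (3;(1,1))
  P = {1,2,3}:  v_{1} + v_{2} + v_{3} = 2·v_{4} + v_{9} — sig = (3;(1,2))
  P = {4,7,8,9}:  v_{4} + v_{7} + v_{8} + v_{9} = v_{1} — sig = (4;(1))
  P = {0,3,7,8,9}:  v_{0} + v_{3} + v_{7} + v_{8} + v_{9} = 0 — sig = (5;())
  P = {1,2,4,7,9}:  v_{1} + v_{2} + v_{4} + v_{7} + v_{9} = v_{6} — sig = (5;(1))

Sorted signature multiset PRS(X):
    |P|=2: 11 collections, coeffs (), (1), (1,1), (1,1,1), (1,1,1,1), (1,1,1,1), (1,1,2), (1,1,2), (1,2), (1,2,2,3), (1,2,3)
    |P|=3: 5 collections, coeffs (1), (1), (1), (1,1), (1,2)
    |P|=4: 1 collection, coeffs (1)
    |P|=5: 2 collections, coeffs (), (1)


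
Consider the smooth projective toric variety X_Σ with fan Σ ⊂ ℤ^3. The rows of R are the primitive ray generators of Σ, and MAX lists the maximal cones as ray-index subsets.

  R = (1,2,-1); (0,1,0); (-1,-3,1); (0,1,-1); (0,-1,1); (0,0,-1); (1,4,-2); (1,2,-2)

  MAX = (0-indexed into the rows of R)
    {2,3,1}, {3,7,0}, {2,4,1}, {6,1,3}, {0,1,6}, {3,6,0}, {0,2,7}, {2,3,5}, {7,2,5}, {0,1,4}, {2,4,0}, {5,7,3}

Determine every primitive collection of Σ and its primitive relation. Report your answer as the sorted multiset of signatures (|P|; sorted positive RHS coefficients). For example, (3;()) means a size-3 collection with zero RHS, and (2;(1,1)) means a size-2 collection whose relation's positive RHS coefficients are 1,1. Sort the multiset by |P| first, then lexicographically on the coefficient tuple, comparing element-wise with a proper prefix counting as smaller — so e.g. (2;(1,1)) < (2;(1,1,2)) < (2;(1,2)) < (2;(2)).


Δ(Σ) — 8 vertices, 14 min non-faces:

  • {3,4}:  v_{3} + v_{4} = 0  ⇒ sig = (2;())
  • {0,5}:  v_{0} + v_{5} = v_{7}  ⇒ sig = (2;(1))
  • {1,5}:  v_{1} + v_{5} = v_{3}  ⇒ sig = (2;(1))
  • {2,6}:  v_{2} + v_{6} = v_{3}  ⇒ sig = (2;(1))
  • {1,7}:  v_{1} + v_{7} = v_{0} + v_{3}  ⇒ sig = (2;(1,1))
  • {4,5}:  v_{4} + v_{5} = v_{0} + v_{2}  ⇒ sig = (2;(1,1))
  • {4,6}:  v_{4} + v_{6} = v_{0} + v_{1}  ⇒ sig = (2;(1,1))
  • {4,7}:  v_{4} + v_{7} = 2·v_{0} + v_{2}  ⇒ sig = (2;(1,2))
  • {5,6}:  v_{5} + v_{6} = v_{0} + 2·v_{3}  ⇒ sig = (2;(1,2))
  • {6,7}:  v_{6} + v_{7} = 2·v_{0} + 2·v_{3}  ⇒ sig = (2;(2,2))
  • {0,1,2}:  v_{0} + v_{1} + v_{2} = 0  ⇒ sig = (3;())
  • {0,1,3}:  v_{0} + v_{1} + v_{3} = v_{6}  ⇒ sig = (3;(1))
  • {0,2,3}:  v_{0} + v_{2} + v_{3} = v_{5}  ⇒ sig = (3;(1))
  • {2,3,7}:  v_{2} + v_{3} + v_{7} = 2·v_{5}  ⇒ sig = (3;(2))

Signatures (|P|; sorted positive RHS coefficients), sorted:
    (2;())
    (2;(1))
    (2;(1))
    (2;(1))
    (2;(1,1))
    (2;(1,1))
    (2;(1,1))
    (2;(1,2))
    (2;(1,2))
    (2;(2,2))
    (3;())
    (3;(1))
    (3;(1))
    (3;(2))


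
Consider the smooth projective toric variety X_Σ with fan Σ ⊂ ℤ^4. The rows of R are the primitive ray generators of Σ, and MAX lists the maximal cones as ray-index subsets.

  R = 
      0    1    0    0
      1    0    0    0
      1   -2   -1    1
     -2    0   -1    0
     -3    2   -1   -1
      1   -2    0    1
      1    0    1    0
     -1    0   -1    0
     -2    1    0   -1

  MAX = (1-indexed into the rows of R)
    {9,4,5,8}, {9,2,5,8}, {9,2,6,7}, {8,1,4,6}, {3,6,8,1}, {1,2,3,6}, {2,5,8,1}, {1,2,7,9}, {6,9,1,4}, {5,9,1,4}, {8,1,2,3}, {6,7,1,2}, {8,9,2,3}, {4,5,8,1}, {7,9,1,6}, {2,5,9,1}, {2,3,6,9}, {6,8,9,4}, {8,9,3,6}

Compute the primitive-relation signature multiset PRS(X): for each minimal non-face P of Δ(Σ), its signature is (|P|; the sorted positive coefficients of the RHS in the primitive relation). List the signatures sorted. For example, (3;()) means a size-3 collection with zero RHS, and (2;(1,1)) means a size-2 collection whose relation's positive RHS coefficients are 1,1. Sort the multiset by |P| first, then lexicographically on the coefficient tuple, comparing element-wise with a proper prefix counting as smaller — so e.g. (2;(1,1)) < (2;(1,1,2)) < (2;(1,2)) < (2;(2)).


Minimal non-faces — 12 found among 9 rays, 19 max cones:

  {7,8}:  v_{7} + v_{8} = 0  ⟹  sig = (2;())
  {2,4}:  v_{2} + v_{4} = v_{8}  ⟹  sig = (2;(1))
  {5,6}:  v_{5} + v_{6} = v_{4}  ⟹  sig = (2;(1))
  {3,7}:  v_{3} + v_{7} = v_{2} + v_{6}  ⟹  sig = (2;(1,1))
  {5,7}:  v_{5} + v_{7} = v_{1} + v_{9}  ⟹  sig = (2;(1,1))
  {4,7}:  v_{4} + v_{7} = v_{1} + v_{6} + v_{9}  ⟹  sig = (2;(1,1,1))
  {3,4}:  v_{3} + v_{4} = v_{6} + 2·v_{8}  ⟹  sig = (2;(1,2))
  {3,5}:  v_{3} + v_{5} = 2·v_{8}  ⟹  sig = (2;(2))
  {1,3,9}:  v_{1} + v_{3} + v_{9} = v_{8}  ⟹  sig = (3;(1))
  {1,8,9}:  v_{1} + v_{8} + v_{9} = v_{5}  ⟹  sig = (3;(1))
  {2,6,8}:  v_{2} + v_{6} + v_{8} = v_{3}  ⟹  sig = (3;(1))
  {1,2,6,9}:  v_{1} + v_{2} + v_{6} + v_{9} = 0  ⟹  sig = (4;())

Signatures (|P|; sorted positive RHS coefficients), sorted:
[(2;()), (2;(1)), (2;(1)), (2;(1,1)), (2;(1,1)), (2;(1,1,1)), (2;(1,2)), (2;(2)), (3;(1)), (3;(1)), (3;(1)), (4;())]


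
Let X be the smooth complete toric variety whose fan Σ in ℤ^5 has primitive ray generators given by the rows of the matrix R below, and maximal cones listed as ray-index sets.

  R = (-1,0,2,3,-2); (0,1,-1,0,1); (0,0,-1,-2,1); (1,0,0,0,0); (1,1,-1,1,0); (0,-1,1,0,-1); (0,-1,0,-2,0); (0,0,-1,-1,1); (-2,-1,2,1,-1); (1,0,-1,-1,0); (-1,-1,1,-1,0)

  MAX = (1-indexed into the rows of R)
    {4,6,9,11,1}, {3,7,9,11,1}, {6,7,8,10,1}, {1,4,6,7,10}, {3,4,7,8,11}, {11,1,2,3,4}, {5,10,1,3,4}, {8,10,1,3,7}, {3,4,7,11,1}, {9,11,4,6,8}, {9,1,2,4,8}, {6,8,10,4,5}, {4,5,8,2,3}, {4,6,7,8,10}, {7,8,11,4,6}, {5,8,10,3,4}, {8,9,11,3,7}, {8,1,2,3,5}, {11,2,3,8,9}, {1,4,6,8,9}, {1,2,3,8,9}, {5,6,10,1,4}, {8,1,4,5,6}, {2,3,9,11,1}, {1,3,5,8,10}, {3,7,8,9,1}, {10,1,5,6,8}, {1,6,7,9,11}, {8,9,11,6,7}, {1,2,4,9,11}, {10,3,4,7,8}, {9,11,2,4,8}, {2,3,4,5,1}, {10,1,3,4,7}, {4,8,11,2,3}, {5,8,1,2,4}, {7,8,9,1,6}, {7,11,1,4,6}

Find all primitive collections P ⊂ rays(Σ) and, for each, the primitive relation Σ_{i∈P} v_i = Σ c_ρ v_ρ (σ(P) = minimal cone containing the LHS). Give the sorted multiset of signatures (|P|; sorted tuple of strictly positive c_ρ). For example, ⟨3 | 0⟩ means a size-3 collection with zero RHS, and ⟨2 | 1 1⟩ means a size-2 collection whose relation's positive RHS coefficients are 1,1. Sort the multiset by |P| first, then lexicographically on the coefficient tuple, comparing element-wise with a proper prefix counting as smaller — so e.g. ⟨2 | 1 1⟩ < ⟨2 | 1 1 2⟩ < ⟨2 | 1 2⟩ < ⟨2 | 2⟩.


Minimal non-faces — 15 found among 11 rays, 38 max cones:

  {2,6}:  v_{2} + v_{6} = 0 — sig = ⟨2 | 0⟩
  {5,11}:  v_{5} + v_{11} = 0 — sig = ⟨2 | 0⟩
  {2,7}:  v_{2} + v_{7} = v_{3} — sig = ⟨2 | 1⟩
  {3,6}:  v_{3} + v_{6} = v_{7} — sig = ⟨2 | 1⟩
  {5,7}:  v_{5} + v_{7} = v_{10} — sig = ⟨2 | 1⟩
  {10,11}:  v_{10} + v_{11} = v_{7} — sig = ⟨2 | 1⟩
  {2,10}:  v_{2} + v_{10} = v_{3} + v_{5} — sig = ⟨2 | 1 1⟩
  {5,9}:  v_{5} + v_{9} = v_{1} + v_{8} — sig = ⟨2 | 1 1⟩
  {9,10}:  v_{9} + v_{10} = v_{1} + v_{7} + v_{8} — sig = ⟨2 | 1 1 1⟩
  {1,8,11}:  v_{1} + v_{8} + v_{11} = v_{9} — sig = ⟨3 | 1⟩
  {3,4,9}:  v_{3} + v_{4} + v_{9} = v_{11} — sig = ⟨3 | 1⟩
  {4,7,9}:  v_{4} + v_{7} + v_{9} = v_{6} + v_{11} — sig = ⟨3 | 1 1⟩
  {1,3,4,8}:  v_{1} + v_{3} + v_{4} + v_{8} = 0 — sig = ⟨4 | 0⟩
  {1,4,7,8}:  v_{1} + v_{4} + v_{7} + v_{8} = v_{6} — sig = ⟨4 | 1⟩
  {1,4,8,10}:  v_{1} + v_{4} + v_{8} + v_{10} = v_{5} + v_{6} — sig = ⟨4 | 1 1⟩

Hence PRS(X_Σ) =
    |P|=2: 9 collections, coeffs (), (), (1), (1), (1), (1), (1,1), (1,1), (1,1,1)
    |P|=3: 3 collections, coeffs (1), (1), (1,1)
    |P|=4: 3 collections, coeffs (), (1), (1,1)


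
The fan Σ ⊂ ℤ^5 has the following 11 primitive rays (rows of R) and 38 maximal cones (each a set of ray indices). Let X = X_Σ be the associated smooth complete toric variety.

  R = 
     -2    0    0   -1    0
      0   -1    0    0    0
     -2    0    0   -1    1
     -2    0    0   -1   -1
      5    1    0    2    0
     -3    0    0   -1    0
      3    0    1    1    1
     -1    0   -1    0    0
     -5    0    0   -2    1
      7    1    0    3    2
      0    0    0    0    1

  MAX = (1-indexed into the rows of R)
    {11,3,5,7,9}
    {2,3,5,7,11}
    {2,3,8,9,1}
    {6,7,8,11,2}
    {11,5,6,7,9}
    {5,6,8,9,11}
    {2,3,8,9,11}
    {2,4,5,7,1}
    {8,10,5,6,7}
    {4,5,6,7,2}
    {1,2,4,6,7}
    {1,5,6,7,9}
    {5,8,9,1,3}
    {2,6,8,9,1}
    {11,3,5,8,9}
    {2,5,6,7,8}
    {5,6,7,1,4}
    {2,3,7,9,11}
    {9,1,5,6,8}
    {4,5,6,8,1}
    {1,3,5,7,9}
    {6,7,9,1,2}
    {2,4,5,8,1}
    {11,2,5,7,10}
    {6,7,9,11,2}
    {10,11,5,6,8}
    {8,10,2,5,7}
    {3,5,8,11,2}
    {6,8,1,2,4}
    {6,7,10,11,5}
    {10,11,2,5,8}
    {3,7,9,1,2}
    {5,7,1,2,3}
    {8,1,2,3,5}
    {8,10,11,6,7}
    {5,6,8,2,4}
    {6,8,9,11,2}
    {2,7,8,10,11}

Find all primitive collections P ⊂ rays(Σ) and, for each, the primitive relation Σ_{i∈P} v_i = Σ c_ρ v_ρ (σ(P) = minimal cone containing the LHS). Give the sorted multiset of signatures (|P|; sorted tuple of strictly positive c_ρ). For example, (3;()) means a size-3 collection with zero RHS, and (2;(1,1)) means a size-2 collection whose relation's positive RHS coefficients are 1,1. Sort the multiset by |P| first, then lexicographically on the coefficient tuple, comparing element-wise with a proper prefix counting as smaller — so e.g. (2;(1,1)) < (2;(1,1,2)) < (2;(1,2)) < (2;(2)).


Primitive collections (18):

  P = {1,11}:  v_{1} + v_{11} = v_{3}  ⇒ sig = (2;(1))
  P = {3,6}:  v_{3} + v_{6} = v_{9}  ⇒ sig = (2;(1))
  P = {4,11}:  v_{4} + v_{11} = v_{1}  ⇒ sig = (2;(1))
  P = {4,10}:  v_{4} + v_{10} = v_{5} + v_{11}  ⇒ sig = (2;(1,1))
  P = {9,10}:  v_{9} + v_{10} = v_{5} + v_{6} + 3·v_{11}  ⇒ sig = (2;(1,1,3))
  P = {1,10}:  v_{1} + v_{10} = v_{5} + 2·v_{11}  ⇒ sig = (2;(1,2))
  P = {4,9}:  v_{4} + v_{9} = 2·v_{1} + v_{6}  ⇒ sig = (2;(1,2))
  P = {3,10}:  v_{3} + v_{10} = v_{5} + 3·v_{11}  ⇒ sig = (2;(1,3))
  P = {3,4}:  v_{3} + v_{4} = 2·v_{1}  ⇒ sig = (2;(2))
  P = {4,7,8}:  v_{4} + v_{7} + v_{8} = 0  ⇒ sig = (3;())
  P = {1,7,8}:  v_{1} + v_{7} + v_{8} = v_{11}  ⇒ sig = (3;(1))
  P = {2,5,9}:  v_{2} + v_{5} + v_{9} = v_{11}  ⇒ sig = (3;(1))
  P = {7,8,9}:  v_{7} + v_{8} + v_{9} = v_{6} + 2·v_{11}  ⇒ sig = (3;(1,2))
  P = {3,7,8}:  v_{3} + v_{7} + v_{8} = 2·v_{11}  ⇒ sig = (3;(2))
  P = {2,6,10}:  v_{2} + v_{6} + v_{10} = 2·v_{7} + 2·v_{8}  ⇒ sig = (3;(2,2))
  P = {1,2,5,6}:  v_{1} + v_{2} + v_{5} + v_{6} = 0  ⇒ sig = (4;())
  P = {5,7,8,11}:  v_{5} + v_{7} + v_{8} + v_{11} = v_{10}  ⇒ sig = (4;(1))
  P = {2,5,6,11}:  v_{2} + v_{5} + v_{6} + v_{11} = v_{7} + v_{8}  ⇒ sig = (4;(1,1))

Signatures (|P|; sorted positive RHS coefficients), sorted:
{ (2;(1)) ×3,  (2;(1,1)),  (2;(1,1,3)),  (2;(1,2)) ×2,  (2;(1,3)),  (2;(2)),  (3;()),  (3;(1)) ×2,  (3;(1,2)),  (3;(2)),  (3;(2,2)),  (4;()),  (4;(1)),  (4;(1,1)) }


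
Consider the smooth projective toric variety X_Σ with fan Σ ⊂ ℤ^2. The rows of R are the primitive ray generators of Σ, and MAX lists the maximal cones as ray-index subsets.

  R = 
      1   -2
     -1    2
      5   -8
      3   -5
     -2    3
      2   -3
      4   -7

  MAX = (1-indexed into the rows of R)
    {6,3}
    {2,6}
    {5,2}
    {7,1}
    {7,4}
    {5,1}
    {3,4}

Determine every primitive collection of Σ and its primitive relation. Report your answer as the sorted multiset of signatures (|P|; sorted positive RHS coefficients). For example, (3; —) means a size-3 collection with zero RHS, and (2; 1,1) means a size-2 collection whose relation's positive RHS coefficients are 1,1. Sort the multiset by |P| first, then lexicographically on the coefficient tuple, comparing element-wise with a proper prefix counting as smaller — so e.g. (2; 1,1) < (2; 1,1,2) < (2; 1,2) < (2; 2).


14 minimal non-faces of Δ(Σ) (on 7 rays):

  • {1,2}:  v_{1} + v_{2} = 0  ⟹  sig = (2; —)
  • {5,6}:  v_{5} + v_{6} = 0  ⟹  sig = (2; —)
  • {1,4}:  v_{1} + v_{4} = v_{7}  ⟹  sig = (2; 1)
  • {1,6}:  v_{1} + v_{6} = v_{4}  ⟹  sig = (2; 1)
  • {2,4}:  v_{2} + v_{4} = v_{6}  ⟹  sig = (2; 1)
  • {2,7}:  v_{2} + v_{7} = v_{4}  ⟹  sig = (2; 1)
  • {3,5}:  v_{3} + v_{5} = v_{4}  ⟹  sig = (2; 1)
  • {4,5}:  v_{4} + v_{5} = v_{1}  ⟹  sig = (2; 1)
  • {4,6}:  v_{4} + v_{6} = v_{3}  ⟹  sig = (2; 1)
  • {1,3}:  v_{1} + v_{3} = 2·v_{4}  ⟹  sig = (2; 2)
  • {2,3}:  v_{2} + v_{3} = 2·v_{6}  ⟹  sig = (2; 2)
  • {5,7}:  v_{5} + v_{7} = 2·v_{1}  ⟹  sig = (2; 2)
  • {6,7}:  v_{6} + v_{7} = 2·v_{4}  ⟹  sig = (2; 2)
  • {3,7}:  v_{3} + v_{7} = 3·v_{4}  ⟹  sig = (2; 3)

Hence PRS(X_Σ) =
    (2; —)
    (2; —)
    (2; 1)
    (2; 1)
    (2; 1)
    (2; 1)
    (2; 1)
    (2; 1)
    (2; 1)
    (2; 2)
    (2; 2)
    (2; 2)
    (2; 2)
    (2; 3)


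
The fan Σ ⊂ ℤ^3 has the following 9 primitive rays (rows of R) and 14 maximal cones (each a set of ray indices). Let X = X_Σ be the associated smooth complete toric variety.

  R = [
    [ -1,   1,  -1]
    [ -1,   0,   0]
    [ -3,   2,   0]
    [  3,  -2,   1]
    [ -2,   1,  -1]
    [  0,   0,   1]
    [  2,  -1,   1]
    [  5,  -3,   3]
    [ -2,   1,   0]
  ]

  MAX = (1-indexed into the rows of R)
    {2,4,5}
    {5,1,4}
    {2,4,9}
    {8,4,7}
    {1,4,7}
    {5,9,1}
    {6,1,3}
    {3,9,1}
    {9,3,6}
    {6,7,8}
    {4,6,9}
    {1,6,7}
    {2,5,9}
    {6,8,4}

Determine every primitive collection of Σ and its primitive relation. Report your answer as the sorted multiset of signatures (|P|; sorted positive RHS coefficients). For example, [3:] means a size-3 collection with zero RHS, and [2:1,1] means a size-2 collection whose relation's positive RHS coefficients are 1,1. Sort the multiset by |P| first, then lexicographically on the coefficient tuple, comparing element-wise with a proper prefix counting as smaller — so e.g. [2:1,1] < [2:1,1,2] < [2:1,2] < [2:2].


20 collections generate NE(X_Σ); each relation:

  {5,7}:  v_{5} + v_{7} = 0  so sig = [2:]
  {1,2}:  v_{1} + v_{2} = v_{5}  so sig = [2:1]
  {3,4}:  v_{3} + v_{4} = v_{6}  so sig = [2:1]
  {5,6}:  v_{5} + v_{6} = v_{9}  so sig = [2:1]
  {7,9}:  v_{7} + v_{9} = v_{6}  so sig = [2:1]
  {2,7}:  v_{2} + v_{7} = v_{4} + v_{9}  so sig = [2:1,1]
  {5,8}:  v_{5} + v_{8} = v_{4} + v_{6}  so sig = [2:1,1]
  {2,8}:  v_{2} + v_{8} = 2·v_{4} + v_{6} + v_{9}  so sig = [2:1,1,2]
  {2,6}:  v_{2} + v_{6} = v_{4} + 2·v_{9}  so sig = [2:1,2]
  {3,5}:  v_{3} + v_{5} = v_{1} + 2·v_{9}  so sig = [2:1,2]
  {3,7}:  v_{3} + v_{7} = v_{1} + 2·v_{6}  so sig = [2:1,2]
  {3,8}:  v_{3} + v_{8} = 2·v_{6} + v_{7}  so sig = [2:1,2]
  {8,9}:  v_{8} + v_{9} = v_{4} + 2·v_{6}  so sig = [2:1,2]
  {1,8}:  v_{1} + v_{8} = 2·v_{7}  so sig = [2:2]
  {2,3}:  v_{2} + v_{3} = 2·v_{9}  so sig = [2:2]
  {1,4,9}:  v_{1} + v_{4} + v_{9} = 0  so sig = [3:]
  {1,4,6}:  v_{1} + v_{4} + v_{6} = v_{7}  so sig = [3:1]
  {1,6,9}:  v_{1} + v_{6} + v_{9} = v_{3}  so sig = [3:1]
  {4,5,9}:  v_{4} + v_{5} + v_{9} = v_{2}  so sig = [3:1]
  {4,6,7}:  v_{4} + v_{6} + v_{7} = v_{8}  so sig = [3:1]

Sorted signature multiset PRS(X):
{ [2:],  [2:1] ×4,  [2:1,1] ×2,  [2:1,1,2],  [2:1,2] ×5,  [2:2] ×2,  [3:],  [3:1] ×4 }


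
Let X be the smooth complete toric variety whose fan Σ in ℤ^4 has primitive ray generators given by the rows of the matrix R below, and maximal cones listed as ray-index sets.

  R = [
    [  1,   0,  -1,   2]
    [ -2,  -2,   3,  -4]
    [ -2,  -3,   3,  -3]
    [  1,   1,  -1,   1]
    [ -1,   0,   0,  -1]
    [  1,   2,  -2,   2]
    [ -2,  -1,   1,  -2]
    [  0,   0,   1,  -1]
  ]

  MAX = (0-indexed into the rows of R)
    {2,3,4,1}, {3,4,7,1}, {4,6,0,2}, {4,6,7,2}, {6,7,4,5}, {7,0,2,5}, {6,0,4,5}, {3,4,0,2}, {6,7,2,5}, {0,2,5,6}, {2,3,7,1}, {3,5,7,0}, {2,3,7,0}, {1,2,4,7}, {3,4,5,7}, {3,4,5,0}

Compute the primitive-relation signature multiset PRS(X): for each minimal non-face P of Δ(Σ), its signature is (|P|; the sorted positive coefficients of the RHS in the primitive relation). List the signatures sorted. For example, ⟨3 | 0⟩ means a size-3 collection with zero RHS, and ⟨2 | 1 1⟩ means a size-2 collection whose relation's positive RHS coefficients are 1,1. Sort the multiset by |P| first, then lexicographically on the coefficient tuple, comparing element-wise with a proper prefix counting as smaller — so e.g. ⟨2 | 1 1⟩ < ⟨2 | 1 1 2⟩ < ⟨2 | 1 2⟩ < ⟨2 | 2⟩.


Σ has 9 primitive collections:

  {3,6}:  v_{3} + v_{6} = v_{4} ; sig = ⟨2 | 1⟩
  {0,1}:  v_{0} + v_{1} = v_{2} + v_{3} ; sig = ⟨2 | 1 1⟩
  {1,5}:  v_{1} + v_{5} = v_{4} + v_{7} ; sig = ⟨2 | 1 1⟩
  {1,6}:  v_{1} + v_{6} = v_{2} + 2·v_{4} + v_{7} ; sig = ⟨2 | 1 1 2⟩
  {0,4,7}:  v_{0} + v_{4} + v_{7} = 0 ; sig = ⟨3 | 0⟩
  {2,3,5}:  v_{2} + v_{3} + v_{5} = 0 ; sig = ⟨3 | 0⟩
  {2,4,5}:  v_{2} + v_{4} + v_{5} = v_{6} ; sig = ⟨3 | 1⟩
  {0,6,7}:  v_{0} + v_{6} + v_{7} = v_{2} + v_{5} ; sig = ⟨3 | 1 1⟩
  {2,3,4,7}:  v_{2} + v_{3} + v_{4} + v_{7} = v_{1} ; sig = ⟨4 | 1⟩

Signatures (|P|; sorted positive RHS coefficients), sorted:
{ ⟨2 | 1⟩,  ⟨2 | 1 1⟩ ×2,  ⟨2 | 1 1 2⟩,  ⟨3 | 0⟩ ×2,  ⟨3 | 1⟩,  ⟨3 | 1 1⟩,  ⟨4 | 1⟩ }


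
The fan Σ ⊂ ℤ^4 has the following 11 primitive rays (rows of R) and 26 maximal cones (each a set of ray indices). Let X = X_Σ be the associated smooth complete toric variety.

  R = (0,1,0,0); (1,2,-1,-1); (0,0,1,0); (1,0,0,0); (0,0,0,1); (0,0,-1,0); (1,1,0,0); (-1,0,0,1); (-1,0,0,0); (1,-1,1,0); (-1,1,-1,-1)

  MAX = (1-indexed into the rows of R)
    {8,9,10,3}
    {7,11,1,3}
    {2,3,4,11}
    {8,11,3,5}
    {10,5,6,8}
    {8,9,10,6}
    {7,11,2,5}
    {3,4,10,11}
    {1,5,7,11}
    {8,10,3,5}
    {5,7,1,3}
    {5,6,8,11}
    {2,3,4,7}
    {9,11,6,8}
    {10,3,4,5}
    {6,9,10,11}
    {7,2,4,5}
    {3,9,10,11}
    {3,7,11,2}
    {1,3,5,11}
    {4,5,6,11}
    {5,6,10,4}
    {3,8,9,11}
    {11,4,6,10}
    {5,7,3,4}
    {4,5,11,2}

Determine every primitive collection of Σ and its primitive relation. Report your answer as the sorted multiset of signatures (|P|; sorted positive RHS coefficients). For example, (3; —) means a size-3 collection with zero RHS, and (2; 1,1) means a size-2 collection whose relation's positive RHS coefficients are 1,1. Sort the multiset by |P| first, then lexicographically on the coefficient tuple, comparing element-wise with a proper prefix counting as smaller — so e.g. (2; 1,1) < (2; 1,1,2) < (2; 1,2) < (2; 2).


The 24 primitive collections of Σ (r=11, n=4):

  P = {3,6}:  v_{3} + v_{6} = 0  so sig = (2; —)
  P = {4,9}:  v_{4} + v_{9} = 0  so sig = (2; —)
  P = {1,4}:  v_{1} + v_{4} = v_{7}  so sig = (2; 1)
  P = {4,8}:  v_{4} + v_{8} = v_{5}  so sig = (2; 1)
  P = {5,9}:  v_{5} + v_{9} = v_{8}  so sig = (2; 1)
  P = {7,9}:  v_{7} + v_{9} = v_{1}  so sig = (2; 1)
  P = {1,10}:  v_{1} + v_{10} = v_{3} + v_{4}  so sig = (2; 1,1)
  P = {2,9}:  v_{2} + v_{9} = v_{7} + v_{11}  so sig = (2; 1,1)
  P = {7,8}:  v_{7} + v_{8} = v_{1} + v_{5}  so sig = (2; 1,1)
  P = {1,6}:  v_{1} + v_{6} = v_{4} + v_{5} + v_{11}  so sig = (2; 1,1,1)
  P = {1,9}:  v_{1} + v_{9} = v_{3} + v_{5} + v_{11}  so sig = (2; 1,1,1)
  P = {2,8}:  v_{2} + v_{8} = v_{5} + v_{7} + v_{11}  so sig = (2; 1,1,1)
  P = {1,8}:  v_{1} + v_{8} = v_{3} + 2·v_{5} + v_{11}  so sig = (2; 1,1,2)
  P = {6,7}:  v_{6} + v_{7} = 2·v_{4} + v_{5} + v_{11}  so sig = (2; 1,1,2)
  P = {2,10}:  v_{2} + v_{10} = v_{3} + 3·v_{4} + v_{11}  so sig = (2; 1,1,3)
  P = {1,2}:  v_{1} + v_{2} = 2·v_{7} + v_{11}  so sig = (2; 1,2)
  P = {7,10}:  v_{7} + v_{10} = v_{3} + 2·v_{4}  so sig = (2; 1,2)
  P = {2,6}:  v_{2} + v_{6} = 3·v_{4} + v_{5} + 2·v_{11}  so sig = (2; 1,2,3)
  P = {5,10,11}:  v_{5} + v_{10} + v_{11} = 0  so sig = (3; —)
  P = {4,7,11}:  v_{4} + v_{7} + v_{11} = v_{2}  so sig = (3; 1)
  P = {8,10,11}:  v_{8} + v_{10} + v_{11} = v_{9}  so sig = (3; 1)
  P = {2,3,5}:  v_{2} + v_{3} + v_{5} = v_{1} + v_{7}  so sig = (3; 1,1)
  P = {3,4,5,11}:  v_{3} + v_{4} + v_{5} + v_{11} = v_{1}  so sig = (4; 1)
  P = {3,5,7,11}:  v_{3} + v_{5} + v_{7} + v_{11} = 2·v_{1}  so sig = (4; 2)

so the primitive-relation signature multiset is
    (2; —)
    (2; —)
    (2; 1)
    (2; 1)
    (2; 1)
    (2; 1)
    (2; 1,1)
    (2; 1,1)
    (2; 1,1)
    (2; 1,1,1)
    (2; 1,1,1)
    (2; 1,1,1)
    (2; 1,1,2)
    (2; 1,1,2)
    (2; 1,1,3)
    (2; 1,2)
    (2; 1,2)
    (2; 1,2,3)
    (3; —)
    (3; 1)
    (3; 1)
    (3; 1,1)
    (4; 1)
    (4; 2)


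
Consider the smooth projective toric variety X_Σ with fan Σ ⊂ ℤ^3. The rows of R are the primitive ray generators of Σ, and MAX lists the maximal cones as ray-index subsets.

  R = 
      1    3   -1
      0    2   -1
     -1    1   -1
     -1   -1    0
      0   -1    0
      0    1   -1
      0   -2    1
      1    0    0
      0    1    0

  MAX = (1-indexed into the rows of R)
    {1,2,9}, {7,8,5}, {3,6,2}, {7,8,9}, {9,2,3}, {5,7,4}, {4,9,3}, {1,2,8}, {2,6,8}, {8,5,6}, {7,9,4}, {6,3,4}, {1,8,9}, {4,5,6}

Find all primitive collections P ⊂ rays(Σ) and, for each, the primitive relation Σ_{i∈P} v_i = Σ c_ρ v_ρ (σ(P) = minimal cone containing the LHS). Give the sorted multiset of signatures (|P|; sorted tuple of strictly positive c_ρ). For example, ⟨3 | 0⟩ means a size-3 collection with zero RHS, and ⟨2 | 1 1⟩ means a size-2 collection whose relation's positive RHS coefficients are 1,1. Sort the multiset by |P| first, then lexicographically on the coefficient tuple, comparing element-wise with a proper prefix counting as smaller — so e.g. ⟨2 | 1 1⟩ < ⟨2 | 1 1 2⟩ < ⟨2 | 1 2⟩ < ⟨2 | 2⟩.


Δ(Σ) — 9 vertices, 16 min non-faces:

  P={2,7}:  v_{2} + v_{7} = 0 — sig = ⟨2 | 0⟩
  P={5,9}:  v_{5} + v_{9} = 0 — sig = ⟨2 | 0⟩
  P={1,4}:  v_{1} + v_{4} = v_{2} — sig = ⟨2 | 1⟩
  P={2,4}:  v_{2} + v_{4} = v_{3} — sig = ⟨2 | 1⟩
  P={2,5}:  v_{2} + v_{5} = v_{6} — sig = ⟨2 | 1⟩
  P={3,7}:  v_{3} + v_{7} = v_{4} — sig = ⟨2 | 1⟩
  P={3,8}:  v_{3} + v_{8} = v_{6} — sig = ⟨2 | 1⟩
  P={4,8}:  v_{4} + v_{8} = v_{5} — sig = ⟨2 | 1⟩
  P={6,7}:  v_{6} + v_{7} = v_{5} — sig = ⟨2 | 1⟩
  P={6,9}:  v_{6} + v_{9} = v_{2} — sig = ⟨2 | 1⟩
  P={1,5}:  v_{1} + v_{5} = v_{2} + v_{8} — sig = ⟨2 | 1 1⟩
  P={1,7}:  v_{1} + v_{7} = v_{8} + v_{9} — sig = ⟨2 | 1 1⟩
  P={3,5}:  v_{3} + v_{5} = v_{4} + v_{6} — sig = ⟨2 | 1 1⟩
  P={1,6}:  v_{1} + v_{6} = 2·v_{2} + v_{8} — sig = ⟨2 | 1 2⟩
  P={1,3}:  v_{1} + v_{3} = 2·v_{2} — sig = ⟨2 | 2⟩
  P={2,8,9}:  v_{2} + v_{8} + v_{9} = v_{1} — sig = ⟨3 | 1⟩

Sorted signature multiset PRS(X):
    |P|=2: 15 collections, coeffs (), (), (1), (1), (1), (1), (1), (1), (1), (1), (1,1), (1,1), (1,1), (1,2), (2)
    |P|=3: 1 collection, coeffs (1)
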